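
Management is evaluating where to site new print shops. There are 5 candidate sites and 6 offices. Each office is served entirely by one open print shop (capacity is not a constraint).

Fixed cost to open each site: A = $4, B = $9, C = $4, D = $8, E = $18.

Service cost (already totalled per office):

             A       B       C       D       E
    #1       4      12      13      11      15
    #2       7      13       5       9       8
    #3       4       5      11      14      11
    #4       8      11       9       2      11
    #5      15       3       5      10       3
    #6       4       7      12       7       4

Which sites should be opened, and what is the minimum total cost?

Open A and C; minimum total cost 38.

For any fixed open set, each office goes to its cheapest open site; total = fixed + service.
{A, C}: #1→A 4, #2→C 5, #3→A 4, #4→A 8, #5→C 5, #6→A 4. Service 30; fixed 8; total 38.
{A, C, D}: #1→A 4, #2→C 5, #3→A 4, #4→D 2, #5→C 5, #6→A 4. Service 24; fixed 16; total 40.
{A, B}: service 30 + fixed 13 = 43
{A, B, C, D, E}: #1→A 4, #2→C 5, #3→A 4, #4→D 2, #5→B 3, #6→A 4. Service 22; fixed 43; total 65.
No other subset beats 38.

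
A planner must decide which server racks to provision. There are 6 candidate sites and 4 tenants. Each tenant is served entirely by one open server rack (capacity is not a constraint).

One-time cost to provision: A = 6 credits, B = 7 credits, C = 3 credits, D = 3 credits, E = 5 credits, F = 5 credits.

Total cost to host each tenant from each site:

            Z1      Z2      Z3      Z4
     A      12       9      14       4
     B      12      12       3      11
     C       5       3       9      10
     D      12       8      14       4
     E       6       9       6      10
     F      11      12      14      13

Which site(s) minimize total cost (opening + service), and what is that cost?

Open C and D; minimum total cost 27.

For any fixed open set, each tenant goes to its cheapest open site; total = fixed + service.
{C, D}: Z1→C 5, Z2→C 3, Z3→C 9, Z4→D 4. Service 21; fixed 6; total 27.
{B, C, D}: service 15 + fixed 13 = 28
{C, D, E}: service 18 + fixed 11 = 29
{A, B, C, D, E, F}: service 15 + fixed 29 = 44
No other subset beats 27.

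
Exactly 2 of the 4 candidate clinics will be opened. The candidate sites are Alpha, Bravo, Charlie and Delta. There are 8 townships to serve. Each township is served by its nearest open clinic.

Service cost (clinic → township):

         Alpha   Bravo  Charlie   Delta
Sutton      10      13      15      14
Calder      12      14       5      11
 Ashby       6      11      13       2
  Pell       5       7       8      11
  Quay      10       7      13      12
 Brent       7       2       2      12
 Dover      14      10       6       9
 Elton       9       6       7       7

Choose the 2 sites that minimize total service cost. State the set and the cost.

With exactly 2 open, each township uses its cheapest among the chosen.
{Alpha, Charlie}: Sutton→Alpha 10, Calder→Charlie 5, Ashby→Alpha 6, Pell→Alpha 5, Quay→Alpha 10, Brent→Charlie 2, Dover→Charlie 6, Elton→Charlie 7. Service cost 51.
{Charlie, Delta}: service cost 56
{Bravo, Charlie}: service cost 57
Among all 6 size-2 choices, {Alpha, Charlie} is lowest.

Choose Alpha and Charlie; total service cost 51.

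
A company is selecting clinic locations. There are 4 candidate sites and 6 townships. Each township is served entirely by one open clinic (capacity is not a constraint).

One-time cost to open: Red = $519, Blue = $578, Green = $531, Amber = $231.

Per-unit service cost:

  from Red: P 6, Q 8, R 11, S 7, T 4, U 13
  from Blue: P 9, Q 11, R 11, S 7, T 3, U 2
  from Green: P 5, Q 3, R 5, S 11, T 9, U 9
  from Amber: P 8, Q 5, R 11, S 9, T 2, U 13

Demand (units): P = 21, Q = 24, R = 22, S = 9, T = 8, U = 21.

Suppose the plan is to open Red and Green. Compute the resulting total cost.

Each township is assigned to its cheapest site among the open ones.
{Red, Green}: P→Green 5·21=105, Q→Green 3·24=72, R→Green 5·22=110, S→Red 7·9=63, T→Red 4·8=32, U→Green 9·21=189. Service 571; fixed 1050; total 1621.

Total cost: 1621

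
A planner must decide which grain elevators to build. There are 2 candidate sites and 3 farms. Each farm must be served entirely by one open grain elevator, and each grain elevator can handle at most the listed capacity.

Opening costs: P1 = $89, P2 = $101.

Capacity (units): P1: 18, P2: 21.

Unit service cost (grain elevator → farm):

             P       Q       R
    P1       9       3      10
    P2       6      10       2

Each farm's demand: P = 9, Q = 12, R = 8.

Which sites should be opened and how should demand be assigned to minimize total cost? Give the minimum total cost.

Minimum total cost: 296

Open {P1, P2}: P→P2 6·9=54, Q→P1 3·12=36, R→P2 2·8=16.
Loads: P1 carries 12/18, P2 carries 17/21. Service 106; fixed 190; total 296.
Next best feasible plan costs 407.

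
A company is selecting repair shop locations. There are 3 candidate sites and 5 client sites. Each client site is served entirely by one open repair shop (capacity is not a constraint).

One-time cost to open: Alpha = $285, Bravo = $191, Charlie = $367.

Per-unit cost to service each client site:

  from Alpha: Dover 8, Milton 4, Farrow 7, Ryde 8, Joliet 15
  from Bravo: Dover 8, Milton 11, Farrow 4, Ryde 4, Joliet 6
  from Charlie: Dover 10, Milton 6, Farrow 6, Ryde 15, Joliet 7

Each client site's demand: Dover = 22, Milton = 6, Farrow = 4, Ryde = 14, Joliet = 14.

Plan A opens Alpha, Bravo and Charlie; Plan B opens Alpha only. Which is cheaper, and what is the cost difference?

Plan B is cheaper by 364.

Plan A: {Alpha, Bravo, Charlie}: Dover→Alpha 8·22=176, Milton→Alpha 4·6=24, Farrow→Bravo 4·4=16, Ryde→Bravo 4·14=56, Joliet→Bravo 6·14=84. Service 356; fixed 843; total 1199.
Plan B: {Alpha}: Dover→Alpha 8·22=176, Milton→Alpha 4·6=24, Farrow→Alpha 7·4=28, Ryde→Alpha 8·14=112, Joliet→Alpha 15·14=210. Service 550; fixed 285; total 835.
Difference: |1199 − 835| = 364.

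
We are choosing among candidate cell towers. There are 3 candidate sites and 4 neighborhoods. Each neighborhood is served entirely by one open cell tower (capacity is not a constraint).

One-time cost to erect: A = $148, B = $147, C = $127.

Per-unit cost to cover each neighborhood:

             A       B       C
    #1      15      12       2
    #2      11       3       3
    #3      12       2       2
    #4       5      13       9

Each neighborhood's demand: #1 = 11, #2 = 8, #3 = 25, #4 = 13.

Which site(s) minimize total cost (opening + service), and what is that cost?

For any fixed open set, each neighborhood goes to its cheapest open site; total = fixed + service.
{C}: #1→C 2·11=22, #2→C 3·8=24, #3→C 2·25=50, #4→C 9·13=117. Service 213; fixed 127; total 340.
{A, C}: service 161 + fixed 275 = 436
{B, C}: #1→C 2·11=22, #2→B 3·8=24, #3→B 2·25=50, #4→C 9·13=117. Service 213; fixed 274; total 487.
{A, B, C}: service 161 + fixed 422 = 583
No other subset beats 340.

Open C only; minimum total cost 340.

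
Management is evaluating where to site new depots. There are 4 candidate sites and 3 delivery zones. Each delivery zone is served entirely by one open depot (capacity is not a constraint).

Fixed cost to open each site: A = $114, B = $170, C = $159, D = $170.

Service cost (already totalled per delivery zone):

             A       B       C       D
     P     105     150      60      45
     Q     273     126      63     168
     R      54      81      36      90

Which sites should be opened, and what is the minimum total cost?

Open C only; minimum total cost 318.

For any fixed open set, each delivery zone goes to its cheapest open site; total = fixed + service.
{C}: P→C 60, Q→C 63, R→C 36. Service 159; fixed 159; total 318.
{A, C}: P→C 60, Q→C 63, R→C 36. Service 159; fixed 273; total 432.
{C, D}: P→D 45, Q→C 63, R→C 36. Service 144; fixed 329; total 473.
{A, B, C, D}: service 144 + fixed 613 = 757
No other subset beats 318.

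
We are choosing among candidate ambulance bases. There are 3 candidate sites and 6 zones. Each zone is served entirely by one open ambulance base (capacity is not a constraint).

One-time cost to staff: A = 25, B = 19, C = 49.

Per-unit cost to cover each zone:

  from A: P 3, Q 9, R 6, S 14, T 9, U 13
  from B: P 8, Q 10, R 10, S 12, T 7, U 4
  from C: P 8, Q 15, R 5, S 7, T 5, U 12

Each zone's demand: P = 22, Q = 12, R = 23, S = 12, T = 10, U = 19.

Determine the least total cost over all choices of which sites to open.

For any fixed open set, each zone goes to its cheapest open site; total = fixed + service.
{A, B, C}: P→A 3·22=66, Q→A 9·12=108, R→C 5·23=115, S→C 7·12=84, T→C 5·10=50, U→B 4·19=76. Service 499; fixed 93; total 592.
{A, B}: service 602 + fixed 44 = 646
{B, C}: service 621 + fixed 68 = 689
{B}: P→B 8·22=176, Q→B 10·12=120, R→B 10·23=230, S→B 12·12=144, T→B 7·10=70, U→B 4·19=76. Service 816; fixed 19; total 835.
No other subset beats 592.

Minimum total cost: 592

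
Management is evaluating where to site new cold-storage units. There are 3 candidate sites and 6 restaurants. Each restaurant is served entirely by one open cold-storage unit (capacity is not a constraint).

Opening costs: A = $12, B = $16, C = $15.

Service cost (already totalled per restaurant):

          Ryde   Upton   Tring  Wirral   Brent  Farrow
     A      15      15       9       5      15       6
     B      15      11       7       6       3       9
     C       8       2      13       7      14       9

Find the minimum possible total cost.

For any fixed open set, each restaurant goes to its cheapest open site; total = fixed + service.
{B, C}: Ryde→C 8, Upton→C 2, Tring→B 7, Wirral→B 6, Brent→B 3, Farrow→B 9. Service 35; fixed 31; total 66.
{B}: Ryde→B 15, Upton→B 11, Tring→B 7, Wirral→B 6, Brent→B 3, Farrow→B 9. Service 51; fixed 16; total 67.
{C}: Ryde→C 8, Upton→C 2, Tring→C 13, Wirral→C 7, Brent→C 14, Farrow→C 9. Service 53; fixed 15; total 68.
{A, B, C}: service 31 + fixed 43 = 74
No other subset beats 66.

Minimum total cost: 66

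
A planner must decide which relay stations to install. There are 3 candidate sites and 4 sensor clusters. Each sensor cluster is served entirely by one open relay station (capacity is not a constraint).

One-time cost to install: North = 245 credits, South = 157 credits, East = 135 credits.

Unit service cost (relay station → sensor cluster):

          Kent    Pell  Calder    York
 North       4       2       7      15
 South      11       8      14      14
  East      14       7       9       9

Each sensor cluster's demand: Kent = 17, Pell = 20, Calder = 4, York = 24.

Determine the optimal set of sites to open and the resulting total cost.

For any fixed open set, each sensor cluster goes to its cheapest open site; total = fixed + service.
{North, East}: Kent→North 4·17=68, Pell→North 2·20=40, Calder→North 7·4=28, York→East 9·24=216. Service 352; fixed 380; total 732.
{North}: service 496 + fixed 245 = 741
{East}: service 630 + fixed 135 = 765
{North, South, East}: service 352 + fixed 537 = 889
No other subset beats 732.

Open North and East; minimum total cost 732.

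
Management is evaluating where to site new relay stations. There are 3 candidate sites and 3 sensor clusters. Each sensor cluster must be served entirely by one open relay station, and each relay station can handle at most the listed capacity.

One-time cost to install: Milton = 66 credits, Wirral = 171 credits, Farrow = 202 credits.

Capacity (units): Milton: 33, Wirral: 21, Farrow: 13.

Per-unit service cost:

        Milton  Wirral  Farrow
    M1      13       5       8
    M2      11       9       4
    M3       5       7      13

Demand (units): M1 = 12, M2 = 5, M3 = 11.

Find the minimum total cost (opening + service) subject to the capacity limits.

Open {Milton}: M1→Milton 13·12=156, M2→Milton 11·5=55, M3→Milton 5·11=55.
Loads: Milton carries 28/33. Service 266; fixed 66; total 332.
Next best feasible plan costs 397.

Minimum total cost: 332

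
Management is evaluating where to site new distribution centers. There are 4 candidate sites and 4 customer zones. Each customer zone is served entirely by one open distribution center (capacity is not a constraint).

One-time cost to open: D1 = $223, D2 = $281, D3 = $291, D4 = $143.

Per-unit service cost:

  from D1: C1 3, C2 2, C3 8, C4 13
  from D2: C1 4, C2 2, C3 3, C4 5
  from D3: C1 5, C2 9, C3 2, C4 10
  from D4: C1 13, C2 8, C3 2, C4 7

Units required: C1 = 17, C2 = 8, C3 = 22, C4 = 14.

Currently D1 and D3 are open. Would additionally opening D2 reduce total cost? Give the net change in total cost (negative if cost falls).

No — net change +211 (cost rises by 211).

Current service cost with {D1, D3}: 251.
Adding D2: each customer zone re-picks its cheapest; new service cost 181, saving 70.
Extra fixed cost: 281. Net change = 281 − 70 = 211.
(Totals: 765 → 976.)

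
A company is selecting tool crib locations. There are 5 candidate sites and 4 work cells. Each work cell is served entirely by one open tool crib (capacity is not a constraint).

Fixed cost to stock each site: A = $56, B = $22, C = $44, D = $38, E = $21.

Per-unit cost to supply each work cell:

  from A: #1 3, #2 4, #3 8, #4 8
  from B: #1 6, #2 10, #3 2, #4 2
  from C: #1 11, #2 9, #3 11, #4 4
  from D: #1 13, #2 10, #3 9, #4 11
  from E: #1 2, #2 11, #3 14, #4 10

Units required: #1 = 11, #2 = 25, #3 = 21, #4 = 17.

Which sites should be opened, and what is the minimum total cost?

For any fixed open set, each work cell goes to its cheapest open site; total = fixed + service.
{A, B}: #1→A 3·11=33, #2→A 4·25=100, #3→B 2·21=42, #4→B 2·17=34. Service 209; fixed 78; total 287.
{A, B, E}: service 198 + fixed 99 = 297
{A, B, D}: service 209 + fixed 116 = 325
{A, B, C, D, E}: service 198 + fixed 181 = 379
No other subset beats 287.

Open A and B; minimum total cost 287.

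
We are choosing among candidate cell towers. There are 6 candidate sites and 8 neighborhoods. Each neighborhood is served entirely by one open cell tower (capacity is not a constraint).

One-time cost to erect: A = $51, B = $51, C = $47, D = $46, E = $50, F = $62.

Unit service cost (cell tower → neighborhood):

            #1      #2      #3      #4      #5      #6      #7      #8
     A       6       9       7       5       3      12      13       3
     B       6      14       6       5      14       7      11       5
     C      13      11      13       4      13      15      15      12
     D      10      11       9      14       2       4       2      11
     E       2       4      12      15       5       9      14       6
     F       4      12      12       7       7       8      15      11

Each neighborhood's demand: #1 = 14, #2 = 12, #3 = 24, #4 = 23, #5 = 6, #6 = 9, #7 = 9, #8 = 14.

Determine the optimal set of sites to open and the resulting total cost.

For any fixed open set, each neighborhood goes to its cheapest open site; total = fixed + service.
{A, D, E}: #1→E 2·14=28, #2→E 4·12=48, #3→A 7·24=168, #4→A 5·23=115, #5→D 2·6=12, #6→D 4·9=36, #7→D 2·9=18, #8→A 3·14=42. Service 467; fixed 147; total 614.
{B, D, E}: service 471 + fixed 147 = 618
{A, C, D, E}: service 444 + fixed 194 = 638
{A, B, C, D, E, F}: #1→E 2·14=28, #2→E 4·12=48, #3→B 6·24=144, #4→C 4·23=92, #5→D 2·6=12, #6→D 4·9=36, #7→D 2·9=18, #8→A 3·14=42. Service 420; fixed 307; total 727.
No other subset beats 614.

Open A, D and E; minimum total cost 614.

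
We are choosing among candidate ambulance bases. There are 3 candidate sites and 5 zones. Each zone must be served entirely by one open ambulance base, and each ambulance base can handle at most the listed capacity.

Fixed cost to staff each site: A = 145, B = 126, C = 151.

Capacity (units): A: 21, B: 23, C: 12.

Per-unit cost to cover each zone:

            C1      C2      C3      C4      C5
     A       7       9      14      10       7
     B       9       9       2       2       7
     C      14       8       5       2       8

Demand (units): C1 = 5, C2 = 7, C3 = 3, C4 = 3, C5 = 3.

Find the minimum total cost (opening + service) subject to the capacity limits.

Open {B}: C1→B 9·5=45, C2→B 9·7=63, C3→B 2·3=6, C4→B 2·3=6, C5→B 7·3=21.
Loads: B carries 21/23. Service 141; fixed 126; total 267.
Next best feasible plan costs 336.

Minimum total cost: 267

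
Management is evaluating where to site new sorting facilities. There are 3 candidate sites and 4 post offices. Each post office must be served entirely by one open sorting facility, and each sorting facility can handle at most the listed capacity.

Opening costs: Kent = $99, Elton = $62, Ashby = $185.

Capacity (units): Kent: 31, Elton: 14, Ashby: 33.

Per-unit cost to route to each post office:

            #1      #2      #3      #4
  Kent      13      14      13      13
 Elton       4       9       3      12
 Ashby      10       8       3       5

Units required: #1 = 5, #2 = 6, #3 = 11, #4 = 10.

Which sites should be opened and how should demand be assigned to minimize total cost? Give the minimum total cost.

Minimum total cost: 366

Open {Ashby}: #1→Ashby 10·5=50, #2→Ashby 8·6=48, #3→Ashby 3·11=33, #4→Ashby 5·10=50.
Loads: Ashby carries 32/33. Service 181; fixed 185; total 366.
Next best feasible plan costs 398.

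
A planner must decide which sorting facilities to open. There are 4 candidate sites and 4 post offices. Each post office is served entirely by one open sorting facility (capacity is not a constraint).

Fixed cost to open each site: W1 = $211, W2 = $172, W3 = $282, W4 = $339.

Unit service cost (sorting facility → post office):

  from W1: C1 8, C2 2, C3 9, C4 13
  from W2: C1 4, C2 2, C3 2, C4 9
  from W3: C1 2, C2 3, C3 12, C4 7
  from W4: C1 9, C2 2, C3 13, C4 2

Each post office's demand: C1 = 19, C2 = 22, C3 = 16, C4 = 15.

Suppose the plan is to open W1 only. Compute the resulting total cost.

Each post office is assigned to its cheapest site among the open ones.
{W1}: C1→W1 8·19=152, C2→W1 2·22=44, C3→W1 9·16=144, C4→W1 13·15=195. Service 535; fixed 211; total 746.

Total cost: 746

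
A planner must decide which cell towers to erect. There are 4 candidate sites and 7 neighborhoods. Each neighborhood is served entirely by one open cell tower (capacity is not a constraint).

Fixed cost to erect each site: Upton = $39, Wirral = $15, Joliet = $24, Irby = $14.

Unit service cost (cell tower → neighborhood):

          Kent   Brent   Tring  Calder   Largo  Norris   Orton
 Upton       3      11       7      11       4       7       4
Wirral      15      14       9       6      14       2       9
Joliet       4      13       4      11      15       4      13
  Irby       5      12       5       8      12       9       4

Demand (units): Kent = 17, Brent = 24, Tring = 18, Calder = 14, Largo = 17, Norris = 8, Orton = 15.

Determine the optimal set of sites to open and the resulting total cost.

For any fixed open set, each neighborhood goes to its cheapest open site; total = fixed + service.
{Upton, Wirral, Joliet}: Kent→Upton 3·17=51, Brent→Upton 11·24=264, Tring→Joliet 4·18=72, Calder→Wirral 6·14=84, Largo→Upton 4·17=68, Norris→Wirral 2·8=16, Orton→Upton 4·15=60. Service 615; fixed 78; total 693.
{Upton, Wirral, Irby}: service 633 + fixed 68 = 701
{Upton, Wirral, Joliet, Irby}: Kent→Upton 3·17=51, Brent→Upton 11·24=264, Tring→Joliet 4·18=72, Calder→Wirral 6·14=84, Largo→Upton 4·17=68, Norris→Wirral 2·8=16, Orton→Upton 4·15=60. Service 615; fixed 92; total 707.
{Irby}: service 911 + fixed 14 = 925
No other subset beats 693.

Open Upton, Wirral and Joliet; minimum total cost 693.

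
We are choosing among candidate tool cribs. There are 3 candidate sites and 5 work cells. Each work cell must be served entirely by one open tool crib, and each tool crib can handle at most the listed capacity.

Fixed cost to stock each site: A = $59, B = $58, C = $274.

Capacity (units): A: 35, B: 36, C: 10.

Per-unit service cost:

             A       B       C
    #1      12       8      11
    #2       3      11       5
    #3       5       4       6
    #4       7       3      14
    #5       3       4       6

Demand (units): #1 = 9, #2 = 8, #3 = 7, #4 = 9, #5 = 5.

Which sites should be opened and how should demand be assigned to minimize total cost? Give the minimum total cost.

Open {A, B}: #1→B 8·9=72, #2→A 3·8=24, #3→B 4·7=28, #4→B 3·9=27, #5→A 3·5=15.
Loads: A carries 13/35, B carries 25/36. Service 166; fixed 117; total 283.
Next best feasible plan costs 288.

Minimum total cost: 283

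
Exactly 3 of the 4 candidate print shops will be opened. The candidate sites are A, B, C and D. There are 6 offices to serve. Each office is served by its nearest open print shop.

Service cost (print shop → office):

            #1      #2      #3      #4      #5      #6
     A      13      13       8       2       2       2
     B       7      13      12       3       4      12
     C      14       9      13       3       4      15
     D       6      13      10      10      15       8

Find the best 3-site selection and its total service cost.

Choose A, C and D; total service cost 29.

With exactly 3 open, each office uses its cheapest among the chosen.
{A, C, D}: #1→D 6, #2→C 9, #3→A 8, #4→A 2, #5→A 2, #6→A 2. Service cost 29.
{A, B, C}: service cost 30
{A, B, D}: service cost 33
Among all 4 size-3 choices, {A, C, D} is lowest.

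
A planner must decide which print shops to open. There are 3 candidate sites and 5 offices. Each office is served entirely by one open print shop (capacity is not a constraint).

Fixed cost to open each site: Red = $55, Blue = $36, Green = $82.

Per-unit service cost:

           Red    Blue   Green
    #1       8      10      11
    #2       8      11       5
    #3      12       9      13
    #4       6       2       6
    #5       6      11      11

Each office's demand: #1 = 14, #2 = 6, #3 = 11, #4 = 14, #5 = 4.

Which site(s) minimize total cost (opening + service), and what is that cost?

For any fixed open set, each office goes to its cheapest open site; total = fixed + service.
{Red, Blue}: #1→Red 8·14=112, #2→Red 8·6=48, #3→Blue 9·11=99, #4→Blue 2·14=28, #5→Red 6·4=24. Service 311; fixed 91; total 402.
{Blue}: #1→Blue 10·14=140, #2→Blue 11·6=66, #3→Blue 9·11=99, #4→Blue 2·14=28, #5→Blue 11·4=44. Service 377; fixed 36; total 413.
{Red}: #1→Red 8·14=112, #2→Red 8·6=48, #3→Red 12·11=132, #4→Red 6·14=84, #5→Red 6·4=24. Service 400; fixed 55; total 455.
{Red, Blue, Green}: service 293 + fixed 173 = 466
No other subset beats 402.

Open Red and Blue; minimum total cost 402.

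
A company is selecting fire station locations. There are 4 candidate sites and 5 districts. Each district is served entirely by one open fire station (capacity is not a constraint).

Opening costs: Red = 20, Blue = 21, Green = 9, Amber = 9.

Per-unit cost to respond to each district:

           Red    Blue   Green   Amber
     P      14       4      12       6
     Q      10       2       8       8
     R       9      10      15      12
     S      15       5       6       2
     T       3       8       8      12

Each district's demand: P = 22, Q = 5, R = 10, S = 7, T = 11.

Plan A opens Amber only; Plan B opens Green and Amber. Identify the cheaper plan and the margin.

Plan B is cheaper by 35.

Plan A: {Amber}: P→Amber 6·22=132, Q→Amber 8·5=40, R→Amber 12·10=120, S→Amber 2·7=14, T→Amber 12·11=132. Service 438; fixed 9; total 447.
Plan B: {Green, Amber}: P→Amber 6·22=132, Q→Green 8·5=40, R→Amber 12·10=120, S→Amber 2·7=14, T→Green 8·11=88. Service 394; fixed 18; total 412.
Difference: |447 − 412| = 35.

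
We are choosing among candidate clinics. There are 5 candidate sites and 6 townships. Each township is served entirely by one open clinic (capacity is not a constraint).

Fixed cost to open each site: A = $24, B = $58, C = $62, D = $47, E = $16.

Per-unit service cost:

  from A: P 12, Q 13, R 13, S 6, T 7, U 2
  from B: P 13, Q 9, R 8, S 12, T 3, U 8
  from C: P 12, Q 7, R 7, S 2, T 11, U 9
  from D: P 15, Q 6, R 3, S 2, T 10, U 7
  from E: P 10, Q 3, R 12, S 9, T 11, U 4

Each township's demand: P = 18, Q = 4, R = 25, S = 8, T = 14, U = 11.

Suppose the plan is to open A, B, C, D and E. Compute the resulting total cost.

Each township is assigned to its cheapest site among the open ones.
{A, B, C, D, E}: P→E 10·18=180, Q→E 3·4=12, R→D 3·25=75, S→C 2·8=16, T→B 3·14=42, U→A 2·11=22. Service 347; fixed 207; total 554.

Total cost: 554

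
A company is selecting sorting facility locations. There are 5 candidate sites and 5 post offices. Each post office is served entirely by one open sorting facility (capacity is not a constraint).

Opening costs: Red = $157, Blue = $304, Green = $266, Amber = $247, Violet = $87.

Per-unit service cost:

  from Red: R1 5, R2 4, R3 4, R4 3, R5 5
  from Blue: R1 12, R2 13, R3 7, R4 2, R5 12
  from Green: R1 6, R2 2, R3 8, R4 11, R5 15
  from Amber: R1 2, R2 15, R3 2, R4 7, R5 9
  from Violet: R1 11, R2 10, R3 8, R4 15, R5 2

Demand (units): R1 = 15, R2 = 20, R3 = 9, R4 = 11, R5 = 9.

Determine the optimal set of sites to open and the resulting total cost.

Open Red only; minimum total cost 426.

For any fixed open set, each post office goes to its cheapest open site; total = fixed + service.
{Red}: R1→Red 5·15=75, R2→Red 4·20=80, R3→Red 4·9=36, R4→Red 3·11=33, R5→Red 5·9=45. Service 269; fixed 157; total 426.
{Red, Violet}: service 242 + fixed 244 = 486
{Red, Amber}: R1→Amber 2·15=30, R2→Red 4·20=80, R3→Amber 2·9=18, R4→Red 3·11=33, R5→Red 5·9=45. Service 206; fixed 404; total 610.
{Red, Blue, Green, Amber, Violet}: service 128 + fixed 1061 = 1189
No other subset beats 426.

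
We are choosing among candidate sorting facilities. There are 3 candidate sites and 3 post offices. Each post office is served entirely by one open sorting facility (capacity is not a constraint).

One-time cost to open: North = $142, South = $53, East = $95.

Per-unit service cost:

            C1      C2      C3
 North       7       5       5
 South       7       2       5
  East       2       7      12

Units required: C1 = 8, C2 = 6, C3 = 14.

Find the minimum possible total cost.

For any fixed open set, each post office goes to its cheapest open site; total = fixed + service.
{South}: C1→South 7·8=56, C2→South 2·6=12, C3→South 5·14=70. Service 138; fixed 53; total 191.
{South, East}: service 98 + fixed 148 = 246
{North}: service 156 + fixed 142 = 298
{North, South, East}: service 98 + fixed 290 = 388
(All 7 nonempty subsets were checked; South only is lowest.)

Minimum total cost: 191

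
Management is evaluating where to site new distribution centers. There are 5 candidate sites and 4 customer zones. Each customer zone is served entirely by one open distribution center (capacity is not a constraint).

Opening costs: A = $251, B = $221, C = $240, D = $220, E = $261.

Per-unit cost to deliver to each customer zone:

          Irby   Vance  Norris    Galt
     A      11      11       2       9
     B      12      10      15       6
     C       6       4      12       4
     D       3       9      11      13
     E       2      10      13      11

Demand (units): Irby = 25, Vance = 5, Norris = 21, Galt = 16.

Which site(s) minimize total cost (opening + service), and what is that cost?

Open C only; minimum total cost 726.

For any fixed open set, each customer zone goes to its cheapest open site; total = fixed + service.
{C}: Irby→C 6·25=150, Vance→C 4·5=20, Norris→C 12·21=252, Galt→C 4·16=64. Service 486; fixed 240; total 726.
{A}: Irby→A 11·25=275, Vance→A 11·5=55, Norris→A 2·21=42, Galt→A 9·16=144. Service 516; fixed 251; total 767.
{A, C}: service 276 + fixed 491 = 767
{A, B, C, D, E}: Irby→E 2·25=50, Vance→C 4·5=20, Norris→A 2·21=42, Galt→C 4·16=64. Service 176; fixed 1193; total 1369.
No other subset beats 726.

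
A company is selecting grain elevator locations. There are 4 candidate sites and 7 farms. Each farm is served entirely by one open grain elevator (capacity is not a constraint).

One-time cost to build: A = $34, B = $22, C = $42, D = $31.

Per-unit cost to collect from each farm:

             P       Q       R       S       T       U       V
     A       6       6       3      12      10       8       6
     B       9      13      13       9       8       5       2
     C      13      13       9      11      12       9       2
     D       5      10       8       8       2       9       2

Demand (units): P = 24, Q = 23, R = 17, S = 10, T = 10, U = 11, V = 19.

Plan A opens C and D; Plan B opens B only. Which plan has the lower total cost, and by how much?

Plan A: {C, D}: P→D 5·24=120, Q→D 10·23=230, R→D 8·17=136, S→D 8·10=80, T→D 2·10=20, U→C 9·11=99, V→C 2·19=38. Service 723; fixed 73; total 796.
Plan B: {B}: P→B 9·24=216, Q→B 13·23=299, R→B 13·17=221, S→B 9·10=90, T→B 8·10=80, U→B 5·11=55, V→B 2·19=38. Service 999; fixed 22; total 1021.
Difference: |796 − 1021| = 225.

Plan A is cheaper by 225.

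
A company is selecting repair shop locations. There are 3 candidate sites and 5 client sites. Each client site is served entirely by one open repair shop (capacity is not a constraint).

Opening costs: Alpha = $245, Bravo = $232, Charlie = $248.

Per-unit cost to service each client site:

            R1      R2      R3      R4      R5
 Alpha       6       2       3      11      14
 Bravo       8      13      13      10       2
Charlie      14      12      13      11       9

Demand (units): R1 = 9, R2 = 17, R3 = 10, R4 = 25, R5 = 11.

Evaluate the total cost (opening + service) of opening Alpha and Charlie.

Total cost: 985

Each client site is assigned to its cheapest site among the open ones.
{Alpha, Charlie}: R1→Alpha 6·9=54, R2→Alpha 2·17=34, R3→Alpha 3·10=30, R4→Alpha 11·25=275, R5→Charlie 9·11=99. Service 492; fixed 493; total 985.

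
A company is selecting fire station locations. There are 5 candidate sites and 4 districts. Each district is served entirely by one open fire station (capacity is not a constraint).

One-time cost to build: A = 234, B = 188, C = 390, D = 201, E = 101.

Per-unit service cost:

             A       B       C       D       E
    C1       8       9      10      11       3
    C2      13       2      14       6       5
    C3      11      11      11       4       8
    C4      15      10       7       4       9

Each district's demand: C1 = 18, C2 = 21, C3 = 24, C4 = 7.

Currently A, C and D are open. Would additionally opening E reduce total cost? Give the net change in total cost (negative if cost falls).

Yes — net change −10 (cost falls by 10).

Current service cost with {A, C, D}: 394.
Adding E: each district re-picks its cheapest; new service cost 283, saving 111.
Extra fixed cost: 101. Net change = 101 − 111 = -10.
(Totals: 1219 → 1209.)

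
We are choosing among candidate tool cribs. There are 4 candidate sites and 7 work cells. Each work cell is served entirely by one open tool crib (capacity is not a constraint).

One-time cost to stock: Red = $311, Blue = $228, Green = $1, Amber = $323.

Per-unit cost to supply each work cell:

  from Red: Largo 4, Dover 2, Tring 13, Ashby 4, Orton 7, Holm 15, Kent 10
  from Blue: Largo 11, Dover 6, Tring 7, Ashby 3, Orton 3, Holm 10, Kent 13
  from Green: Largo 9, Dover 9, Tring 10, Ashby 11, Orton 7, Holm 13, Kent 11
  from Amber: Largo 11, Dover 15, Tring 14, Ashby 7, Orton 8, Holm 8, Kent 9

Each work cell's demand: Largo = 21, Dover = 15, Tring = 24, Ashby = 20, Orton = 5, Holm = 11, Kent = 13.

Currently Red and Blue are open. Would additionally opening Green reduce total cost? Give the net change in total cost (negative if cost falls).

No — net change +1 (cost rises by 1).

Current service cost with {Red, Blue}: 597.
Adding Green: each work cell re-picks its cheapest; new service cost 597, saving 0.
Extra fixed cost: 1. Net change = 1 − 0 = 1.
(Totals: 1136 → 1137.)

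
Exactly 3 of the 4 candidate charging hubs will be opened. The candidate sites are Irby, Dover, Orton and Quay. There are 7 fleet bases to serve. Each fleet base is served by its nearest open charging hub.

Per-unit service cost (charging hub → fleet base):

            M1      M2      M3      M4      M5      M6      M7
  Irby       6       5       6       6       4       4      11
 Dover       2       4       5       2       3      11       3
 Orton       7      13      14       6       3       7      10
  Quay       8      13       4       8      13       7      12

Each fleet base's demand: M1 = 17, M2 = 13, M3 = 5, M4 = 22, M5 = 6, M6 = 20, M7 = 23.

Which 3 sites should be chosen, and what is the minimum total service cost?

With exactly 3 open, each fleet base uses its cheapest among the chosen.
{Irby, Dover, Quay}: M1→Dover 2·17=34, M2→Dover 4·13=52, M3→Quay 4·5=20, M4→Dover 2·22=44, M5→Dover 3·6=18, M6→Irby 4·20=80, M7→Dover 3·23=69. Service cost 317.
{Irby, Dover, Orton}: service cost 322
{Dover, Orton, Quay}: service cost 377
Among all 4 size-3 choices, {Irby, Dover, Quay} is lowest.

Choose Irby, Dover and Quay; total service cost 317.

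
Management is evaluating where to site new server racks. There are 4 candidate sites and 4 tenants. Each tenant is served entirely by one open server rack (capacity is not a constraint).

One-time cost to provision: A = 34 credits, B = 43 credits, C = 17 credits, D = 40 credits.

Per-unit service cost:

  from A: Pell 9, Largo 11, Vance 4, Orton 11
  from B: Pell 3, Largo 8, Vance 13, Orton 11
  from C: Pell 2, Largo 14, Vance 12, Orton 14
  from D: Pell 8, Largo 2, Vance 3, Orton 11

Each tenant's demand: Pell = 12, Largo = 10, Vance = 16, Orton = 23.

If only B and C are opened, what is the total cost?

Total cost: 609

Each tenant is assigned to its cheapest site among the open ones.
{B, C}: Pell→C 2·12=24, Largo→B 8·10=80, Vance→C 12·16=192, Orton→B 11·23=253. Service 549; fixed 60; total 609.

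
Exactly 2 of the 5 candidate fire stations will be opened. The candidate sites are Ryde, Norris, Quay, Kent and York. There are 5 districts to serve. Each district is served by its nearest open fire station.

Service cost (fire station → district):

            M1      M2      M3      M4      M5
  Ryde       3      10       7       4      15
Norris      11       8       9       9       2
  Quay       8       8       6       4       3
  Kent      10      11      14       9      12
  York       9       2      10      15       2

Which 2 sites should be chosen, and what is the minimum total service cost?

With exactly 2 open, each district uses its cheapest among the chosen.
{Ryde, York}: M1→Ryde 3, M2→York 2, M3→Ryde 7, M4→Ryde 4, M5→York 2. Service cost 18.
{Quay, York}: service cost 22
{Ryde, Norris}: service cost 24
Among all 10 size-2 choices, {Ryde, York} is lowest.

Choose Ryde and York; total service cost 18.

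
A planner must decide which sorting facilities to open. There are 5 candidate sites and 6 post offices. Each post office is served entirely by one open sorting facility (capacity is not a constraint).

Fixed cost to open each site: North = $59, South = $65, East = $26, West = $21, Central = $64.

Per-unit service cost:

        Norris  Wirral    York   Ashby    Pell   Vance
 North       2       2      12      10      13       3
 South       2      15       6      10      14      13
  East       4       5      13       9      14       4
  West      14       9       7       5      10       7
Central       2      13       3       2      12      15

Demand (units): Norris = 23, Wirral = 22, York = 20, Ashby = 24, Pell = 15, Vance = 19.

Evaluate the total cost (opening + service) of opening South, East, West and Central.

Total cost: 666

Each post office is assigned to its cheapest site among the open ones.
{South, East, West, Central}: Norris→South 2·23=46, Wirral→East 5·22=110, York→Central 3·20=60, Ashby→Central 2·24=48, Pell→West 10·15=150, Vance→East 4·19=76. Service 490; fixed 176; total 666.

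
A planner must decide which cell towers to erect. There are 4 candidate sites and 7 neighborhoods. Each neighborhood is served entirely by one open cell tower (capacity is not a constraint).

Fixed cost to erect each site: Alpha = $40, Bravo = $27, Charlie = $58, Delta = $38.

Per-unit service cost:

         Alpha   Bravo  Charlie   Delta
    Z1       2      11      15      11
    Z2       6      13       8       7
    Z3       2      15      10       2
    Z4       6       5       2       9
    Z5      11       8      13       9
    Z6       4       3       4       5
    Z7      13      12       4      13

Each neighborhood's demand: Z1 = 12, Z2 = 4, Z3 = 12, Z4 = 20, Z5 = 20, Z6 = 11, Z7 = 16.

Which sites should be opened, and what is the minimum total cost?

Open Alpha, Bravo and Charlie; minimum total cost 494.

For any fixed open set, each neighborhood goes to its cheapest open site; total = fixed + service.
{Alpha, Bravo, Charlie}: Z1→Alpha 2·12=24, Z2→Alpha 6·4=24, Z3→Alpha 2·12=24, Z4→Charlie 2·20=40, Z5→Bravo 8·20=160, Z6→Bravo 3·11=33, Z7→Charlie 4·16=64. Service 369; fixed 125; total 494.
{Alpha, Bravo, Charlie, Delta}: service 369 + fixed 163 = 532
{Alpha, Charlie, Delta}: Z1→Alpha 2·12=24, Z2→Alpha 6·4=24, Z3→Alpha 2·12=24, Z4→Charlie 2·20=40, Z5→Delta 9·20=180, Z6→Alpha 4·11=44, Z7→Charlie 4·16=64. Service 400; fixed 136; total 536.
{Bravo}: service 849 + fixed 27 = 876
(All 15 nonempty subsets were checked; Alpha, Bravo and Charlie is lowest.)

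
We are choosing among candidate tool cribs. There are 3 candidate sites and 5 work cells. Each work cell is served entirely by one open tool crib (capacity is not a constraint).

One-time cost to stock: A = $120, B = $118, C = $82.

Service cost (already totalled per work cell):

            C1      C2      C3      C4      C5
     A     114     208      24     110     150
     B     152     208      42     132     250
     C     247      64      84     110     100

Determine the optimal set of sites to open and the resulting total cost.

Open A and C; minimum total cost 614.

For any fixed open set, each work cell goes to its cheapest open site; total = fixed + service.
{A, C}: C1→A 114, C2→C 64, C3→A 24, C4→A 110, C5→C 100. Service 412; fixed 202; total 614.
{B, C}: service 468 + fixed 200 = 668
{C}: C1→C 247, C2→C 64, C3→C 84, C4→C 110, C5→C 100. Service 605; fixed 82; total 687.
{A, B, C}: C1→A 114, C2→C 64, C3→A 24, C4→A 110, C5→C 100. Service 412; fixed 320; total 732.
No other subset beats 614.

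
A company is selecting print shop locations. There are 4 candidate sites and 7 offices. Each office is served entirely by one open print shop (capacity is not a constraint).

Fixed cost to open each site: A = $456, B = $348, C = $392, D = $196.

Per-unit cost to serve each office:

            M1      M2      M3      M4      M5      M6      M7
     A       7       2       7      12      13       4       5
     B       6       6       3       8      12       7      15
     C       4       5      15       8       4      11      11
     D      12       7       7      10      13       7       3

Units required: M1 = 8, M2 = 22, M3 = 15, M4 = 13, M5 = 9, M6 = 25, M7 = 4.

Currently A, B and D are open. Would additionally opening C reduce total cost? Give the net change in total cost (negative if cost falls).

No — net change +304 (cost rises by 304).

Current service cost with {A, B, D}: 461.
Adding C: each office re-picks its cheapest; new service cost 373, saving 88.
Extra fixed cost: 392. Net change = 392 − 88 = 304.
(Totals: 1461 → 1765.)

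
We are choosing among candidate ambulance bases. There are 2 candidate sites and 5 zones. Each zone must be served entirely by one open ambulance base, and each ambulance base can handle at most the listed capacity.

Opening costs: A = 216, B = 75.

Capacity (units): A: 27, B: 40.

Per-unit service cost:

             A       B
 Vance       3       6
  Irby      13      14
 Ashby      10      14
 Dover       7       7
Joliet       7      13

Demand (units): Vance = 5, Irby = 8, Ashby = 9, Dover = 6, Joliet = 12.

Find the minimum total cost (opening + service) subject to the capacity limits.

Open {B}: Vance→B 6·5=30, Irby→B 14·8=112, Ashby→B 14·9=126, Dover→B 7·6=42, Joliet→B 13·12=156.
Loads: B carries 40/40. Service 466; fixed 75; total 541.
Next best feasible plan costs 634.

Minimum total cost: 541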